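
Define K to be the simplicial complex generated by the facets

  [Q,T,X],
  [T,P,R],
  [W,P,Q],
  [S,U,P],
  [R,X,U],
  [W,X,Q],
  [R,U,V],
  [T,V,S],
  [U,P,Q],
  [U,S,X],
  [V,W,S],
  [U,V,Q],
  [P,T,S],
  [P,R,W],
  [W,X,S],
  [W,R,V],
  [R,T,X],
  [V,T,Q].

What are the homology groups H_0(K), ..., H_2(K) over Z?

Take the total order P < Q < R < S < T < U < V < W < X on the vertex set. Then K (dimension 2) consists of the simplices:

  0-simplices (9): P, Q, R, S, T, U, V, W, X
  1-simplices (27): PQ, PR, PS, PT, PU, PW, QT, QU, QV, QW, QX, RT, RU, RV, RW, RX, ST, SU, SV, SW, SX, TV, TX, UV, UX, VW, WX
  2-simplices (18): PQU, PQW, PRT, PRW, PST, PSU, QTV, QTX, QUV, QWX, RTX, RUV, RUX, RVW, STV, SUX, SVW, SWX

so the chain groups are C_0 ≅ Z^9, C_1 ≅ Z^27, C_2 ≅ Z^18.

Boundary ∂_1: C_1 → C_0 sends each edge [p,q] (with p < q) to q − p. For instance
  ∂PQ = Q − P.
The resulting 9×27 matrix has rank 8, and its Smith normal form has invariant factors (1,1,1,1,1,1,1,1).

Boundary ∂_2: C_2 → C_1 sends each 2-simplex [p,q,r] to [q,r] − [p,r] + [p,q]. For instance
  ∂RUV = UV − RV + RU,
  ∂QUV = UV − QV + QU.
The 27×18 boundary matrix has rank 17 and Smith normal form diag(1,1,1,1,1,1,1,1,1,1,1,1,1,1,1,1,1).

Now H_k = ker ∂_k / im ∂_{k+1}, so:

  H_0: rank C_0 − rank ∂_1 = 9 − 8 = 1, and the invariant factors of ∂_1 are all 1, so H_0 ≅ Z.
  H_1: rank ker ∂_1 − rank ∂_2 = (27 − 8) − 17 = 2, and the invariant factors of ∂_2 are all 1, so H_1 ≅ Z^2.
  H_2: rank ker ∂_2 − rank ∂_3 = (18 − 17) − 0 = 1, and there is no ∂_3, so H_2 ≅ Z.

(K is a triangulation of the torus T^2.)

H_0 = Z,  H_1 = Z^2,  H_2 = Z.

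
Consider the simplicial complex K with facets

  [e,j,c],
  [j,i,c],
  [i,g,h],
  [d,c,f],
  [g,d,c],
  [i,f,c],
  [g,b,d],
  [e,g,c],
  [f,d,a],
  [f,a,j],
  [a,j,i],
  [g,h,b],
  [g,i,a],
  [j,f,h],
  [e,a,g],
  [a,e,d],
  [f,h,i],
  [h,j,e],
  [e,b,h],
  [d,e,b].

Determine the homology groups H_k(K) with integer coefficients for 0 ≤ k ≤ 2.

K has 10 vertices, 30 edges, 20 triangles.
rank ∂_0 = 0, rank ∂_1 = 9 ⇒ b_0 = 10 − 0 − 9 = 1; all invariant factors of ∂_1 are 1 so no torsion. So H_0 = Z.
rank ∂_1 = 9, rank ∂_2 = 20 ⇒ b_1 = 30 − 9 − 20 = 1; ∂_2 has invariant factor(s) [2] giving torsion. So H_1 = Z ⊕ Z/2Z.
rank ∂_2 = 20, rank ∂_3 = 0 ⇒ b_2 = 20 − 20 − 0 = 0. So H_2 = 0.

H_0 = Z,  H_1 = Z ⊕ Z/2Z,  H_2 = 0.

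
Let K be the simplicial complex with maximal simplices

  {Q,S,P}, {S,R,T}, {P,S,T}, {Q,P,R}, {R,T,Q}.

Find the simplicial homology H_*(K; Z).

H_0 = Z,  H_1 = Z,  H_2 = 0.

Take the total order P < Q < R < S < T on the vertex set. Then K (dimension 2) consists of the simplices:

  0-simplices (5): P, Q, R, S, T
  1-simplices (10): PQ, PR, PS, PT, QR, QS, QT, RS, RT, ST
  2-simplices (5): PQR, PQS, PST, QRT, RST

giving chain groups C_0 ≅ Z^5, C_1 ≅ Z^10, C_2 ≅ Z^5.

The boundary map ∂_1: C_1 → C_0 maps an edge to its endpoints' difference, ∂[p,q] = q − p. For instance
  ∂PT = T − P.
The 5×10 boundary matrix has rank 4 and Smith normal form diag(1,1,1,1).

Boundary ∂_2: C_2 → C_1 maps a triangle to the signed sum of its edges. For instance
  ∂PQR = QR − PR + PQ,
  ∂RST = ST − RT + RS.
The 10×5 boundary matrix has rank 5 and Smith normal form diag(1,1,1,1,1).

From H_k ≅ ker(∂_k) / im(∂_{k+1}) we obtain:

  H_0: rank C_0 − rank ∂_1 = 5 − 4 = 1, and the invariant factors of ∂_1 are all 1, so H_0 ≅ Z.
  H_1: rank ker ∂_1 − rank ∂_2 = (10 − 4) − 5 = 1, and the invariant factors of ∂_2 are all 1, so H_1 ≅ Z.
  H_2: rank ker ∂_2 − rank ∂_3 = (5 − 5) − 0 = 0, and there is no ∂_3, so H_2 ≅ 0.

As a check, the Euler characteristic is 5 − 10 + 5 = 0, which agrees with 1 − 1 + 0 = 0.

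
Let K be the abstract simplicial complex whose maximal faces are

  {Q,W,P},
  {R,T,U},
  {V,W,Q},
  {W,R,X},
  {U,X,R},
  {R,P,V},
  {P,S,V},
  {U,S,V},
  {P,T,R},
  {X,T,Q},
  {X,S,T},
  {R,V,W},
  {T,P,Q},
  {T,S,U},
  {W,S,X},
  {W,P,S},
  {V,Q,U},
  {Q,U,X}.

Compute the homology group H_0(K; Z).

H_0 = Z.

Order the vertices as P < Q < R < S < T < U < V < W < X. Listing each simplex with vertices in this order, K has dimension 2 with simplices:

  0-simplices (9): P, Q, R, S, T, U, V, W, X
  1-simplices (27): PQ, PR, PS, PT, PV, PW, QT, QU, QV, QW, QX, RT, RU, RV, RW, RX, ST, SU, SV, SW, SX, TU, TX, UV, UX, VW, WX
  2-simplices (18): PQT, PQW, PRT, PRV, PSV, PSW, QTX, QUV, QUX, QVW, RTU, RUX, RVW, RWX, STU, STX, SUV, SWX

Hence C_0 ≅ Z^9, C_1 ≅ Z^27, C_2 ≅ Z^18.

∂_1: C_1 → C_0 maps an edge to its endpoints' difference, ∂[p,q] = q − p.
As a 9×27 matrix over Z this has rank 8, with invariant factors (1,1,1,1,1,1,1,1).

Boundary ∂_2: C_2 → C_1 sends each 2-simplex [p,q,r] to [q,r] − [p,r] + [p,q]. For instance
  ∂SUV = UV − SV + SU,
  ∂RUX = UX − RX + RU.
As a 27×18 matrix over Z this has rank 18, with invariant factors (1,1,1,1,1,1,1,1,1,1,1,1,1,1,1,1,1,2).

Reading off H_k = ker ∂_k / im ∂_{k+1}:

  H_0: rank C_0 − rank ∂_1 = 9 − 8 = 1, and the invariant factors of ∂_1 are all 1, so H_0 ≅ Z.

(K is a triangulation of the Klein bottle.)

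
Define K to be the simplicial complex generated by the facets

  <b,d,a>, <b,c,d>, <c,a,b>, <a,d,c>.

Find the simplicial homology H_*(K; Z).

H_0 ≅ Z,  H_1 = 0,  H_2 ≅ Z.

Order the vertices as a < b < c < d. Listing each simplex with vertices in this order, K has dimension 2 with simplices:

  0-simplices (4): a, b, c, d
  1-simplices (6): ab, ac, ad, bc, bd, cd
  2-simplices (4): abc, abd, acd, bcd

Hence C_0 ≅ Z^4, C_1 ≅ Z^6, C_2 ≅ Z^4.

The boundary map ∂_1: C_1 → C_0 maps an edge to its endpoints' difference, ∂[p,q] = q − p.
The resulting 4×6 matrix has rank 3, and its Smith normal form has invariant factors (1,1,1).

Boundary ∂_2: C_2 → C_1 sends each 2-simplex [p,q,r] to [q,r] − [p,r] + [p,q]. For instance
  ∂acd = cd − ad + ac,
  ∂bcd = cd − bd + bc.
The resulting 6×4 matrix has rank 3, and its Smith normal form has invariant factors (1,1,1).

Now H_k = ker ∂_k / im ∂_{k+1}, so:

  H_0: rank C_0 − rank ∂_1 = 4 − 3 = 1, and the invariant factors of ∂_1 are all 1, so H_0 ≅ Z.
  H_1: rank ker ∂_1 − rank ∂_2 = (6 − 3) − 3 = 0, and the invariant factors of ∂_2 are all 1, so H_1 ≅ 0.
  H_2: rank ker ∂_2 − rank ∂_3 = (4 − 3) − 0 = 1, and there is no ∂_3, so H_2 ≅ Z.

(K is a triangulation of the 2-sphere S^2.)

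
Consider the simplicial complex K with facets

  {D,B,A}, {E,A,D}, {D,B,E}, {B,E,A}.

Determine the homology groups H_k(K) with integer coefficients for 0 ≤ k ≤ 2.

H_0 = Z,  H_1 = 0,  H_2 = Z.

Order the vertices as A < B < D < E. Listing each simplex with vertices in this order, K has dimension 2 with simplices:

  0-simplices (4): A, B, D, E
  1-simplices (6): AB, AD, AE, BD, BE, DE
  2-simplices (4): ABD, ABE, ADE, BDE

Hence C_0 ≅ Z^4, C_1 ≅ Z^6, C_2 ≅ Z^4.

∂_1: C_1 → C_0 maps an edge to its endpoints' difference, ∂[p,q] = q − p. For instance
  ∂AB = B − A.
The resulting 4×6 matrix has rank 3, and its Smith normal form has invariant factors (1,1,1).

The boundary map ∂_2: C_2 → C_1 sends each 2-simplex [p,q,r] to [q,r] − [p,r] + [p,q]. For instance
  ∂ADE = DE − AE + AD,
  ∂BDE = DE − BE + BD.
As a 6×4 matrix over Z this has rank 3, with invariant factors (1,1,1).

From H_k ≅ ker(∂_k) / im(∂_{k+1}) we obtain:

  H_0: rank C_0 − rank ∂_1 = 4 − 3 = 1, and the invariant factors of ∂_1 are all 1, so H_0 = Z.
  H_1: rank ker ∂_1 − rank ∂_2 = (6 − 3) − 3 = 0, and the invariant factors of ∂_2 are all 1, so H_1 = 0.
  H_2: rank ker ∂_2 − rank ∂_3 = (4 − 3) − 0 = 1, and there is no ∂_3, so H_2 = Z.

As a check, the Euler characteristic is 4 − 6 + 4 = 2, which agrees with 1 − 0 + 1 = 2.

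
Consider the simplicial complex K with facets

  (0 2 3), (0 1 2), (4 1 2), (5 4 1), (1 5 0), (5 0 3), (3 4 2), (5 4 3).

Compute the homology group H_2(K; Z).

We work with the vertex ordering 0 < 1 < 2 < 3 < 4 < 5. The simplices of K, each written with vertices in increasing order, are:

  0-simplices (6): [0], [1], [2], [3], [4], [5]
  1-simplices (12): [0,1], [0,2], [0,3], [0,5], [1,2], [1,4], [1,5], [2,3], [2,4], [3,4], [3,5], [4,5]
  2-simplices (8): [0,1,2], [0,1,5], [0,2,3], [0,3,5], [1,2,4], [1,4,5], [2,3,4], [3,4,5]

giving chain groups C_0 ≅ Z^6, C_1 ≅ Z^12, C_2 ≅ Z^8.

∂_1: C_1 → C_0 is given by ∂[p,q] = [q] − [p].
The resulting 6×12 matrix has rank 5, and its Smith normal form has invariant factors (1,1,1,1,1).

The boundary map ∂_2: C_2 → C_1 acts by ∂[p,q,r] = [q,r] − [p,r] + [p,q]. For instance
  ∂[0,2,3] = [2,3] − [0,3] + [0,2],
  ∂[1,4,5] = [4,5] − [1,5] + [1,4].
The 12×8 boundary matrix has rank 7 and Smith normal form diag(1,1,1,1,1,1,1).

From H_k ≅ ker(∂_k) / im(∂_{k+1}) we obtain:

  H_2: rank ker ∂_2 − rank ∂_3 = (8 − 7) − 0 = 1, and there is no ∂_3, so H_2 ≅ Z.

(K is a triangulation of the 2-sphere S^2.)

H_2 = Z.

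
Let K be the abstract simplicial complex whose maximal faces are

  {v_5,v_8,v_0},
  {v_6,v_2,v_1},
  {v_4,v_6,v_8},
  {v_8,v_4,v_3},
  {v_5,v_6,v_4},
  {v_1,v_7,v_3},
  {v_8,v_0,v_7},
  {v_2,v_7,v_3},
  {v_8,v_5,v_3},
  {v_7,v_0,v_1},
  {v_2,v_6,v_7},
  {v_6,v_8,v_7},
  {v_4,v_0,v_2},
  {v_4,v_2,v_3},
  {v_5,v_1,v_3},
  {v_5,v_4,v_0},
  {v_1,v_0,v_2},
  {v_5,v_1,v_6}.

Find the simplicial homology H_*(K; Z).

Fix the vertex order v_0 < v_1 < v_2 < v_3 < v_4 < v_5 < v_6 < v_7 < v_8 and write every simplex with vertices in increasing order. Then dim K = 2 and the simplices of K are:

  0-simplices (9): [v_0], [v_1], [v_2], [v_3], [v_4], [v_5], [v_6], [v_7], [v_8]
  1-simplices (27): (27 of them)
  2-simplices (18): (18 of them)

Hence C_0 ≅ Z^9, C_1 ≅ Z^27, C_2 ≅ Z^18.

Boundary ∂_1: C_1 → C_0 is given by ∂[p,q] = [q] − [p]. For instance
  ∂[v_4,v_8] = [v_8] − [v_4].
As a 9×27 matrix over Z this has rank 8, with invariant factors (1,1,1,1,1,1,1,1).

The boundary map ∂_2: C_2 → C_1 maps a triangle to the signed sum of its edges. For instance
  ∂[v_4,v_6,v_8] = [v_6,v_8] − [v_4,v_8] + [v_4,v_6],
  ∂[v_0,v_1,v_7] = [v_1,v_7] − [v_0,v_7] + [v_0,v_1].
This gives a 27×18 integer matrix of rank 18; reducing to Smith normal form yields diagonal entries (1,1,1,1,1,1,1,1,1,1,1,1,1,1,1,1,1,2).

Now H_k = ker ∂_k / im ∂_{k+1}, so:

  H_0: rank C_0 − rank ∂_1 = 9 − 8 = 1, and the invariant factors of ∂_1 are all 1, so H_0 ≅ Z.
  H_1: rank ker ∂_1 − rank ∂_2 = (27 − 8) − 18 = 1, and ∂_2 has invariant factor 2 > 1, so H_1 ≅ Z × Z/2.
  H_2: rank ker ∂_2 − rank ∂_3 = (18 − 18) − 0 = 0, and there is no ∂_3, so H_2 ≅ 0.

H_0 = Z,  H_1 = Z × Z/2,  H_2 = 0.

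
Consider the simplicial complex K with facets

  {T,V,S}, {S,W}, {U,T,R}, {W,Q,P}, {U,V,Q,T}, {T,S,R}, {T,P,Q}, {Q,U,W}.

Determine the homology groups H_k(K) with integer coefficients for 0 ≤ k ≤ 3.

We work with the vertex ordering P < Q < R < S < T < U < V < W. The simplices of K, each written with vertices in increasing order, are:

  0-simplices (8): P, Q, R, S, T, U, V, W
  1-simplices (17): PQ, PT, PW, QT, QU, QV, QW, RS, RT, RU, ST, SV, SW, TU, TV, UV, UW
  2-simplices (10): PQT, PQW, QTU, QTV, QUV, QUW, RST, RTU, STV, TUV
  3-simplices (1): QTUV

giving chain groups C_0 ≅ Z^8, C_1 ≅ Z^17, C_2 ≅ Z^10, C_3 ≅ Z^1.

Boundary ∂_1: C_1 → C_0 maps an edge to its endpoints' difference, ∂[p,q] = q − p.
The resulting 8×17 matrix has rank 7, and its Smith normal form has invariant factors (1,1,1,1,1,1,1).

∂_2: C_2 → C_1 acts by ∂[p,q,r] = [q,r] − [p,r] + [p,q]. For instance
  ∂QTV = TV − QV + QT,
  ∂TUV = UV − TV + TU.
As a 17×10 matrix over Z this has rank 9, with invariant factors (1,1,1,1,1,1,1,1,1).

The boundary map ∂_3: C_3 → C_2 sends each 3-simplex σ to the alternating sum Σ_i (−1)^i (σ with its i-th vertex removed). For instance
  ∂QTUV = TUV − QUV + QTV − QTU.
As a 10×1 matrix over Z this has rank 1, with invariant factors (1).

From H_k ≅ ker(∂_k) / im(∂_{k+1}) we obtain:

  H_0: rank C_0 − rank ∂_1 = 8 − 7 = 1, and the invariant factors of ∂_1 are all 1, so H_0 ≅ Z.
  H_1: rank ker ∂_1 − rank ∂_2 = (17 − 7) − 9 = 1, and the invariant factors of ∂_2 are all 1, so H_1 ≅ Z.
  H_2: rank ker ∂_2 − rank ∂_3 = (10 − 9) − 1 = 0, and the invariant factors of ∂_3 are all 1, so H_2 ≅ 0.
  H_3: rank ker ∂_3 − rank ∂_4 = (1 − 1) − 0 = 0, and there is no ∂_4, so H_3 ≅ 0.

H_0 ≅ Z,  H_1 ≅ Z,  H_2 = 0,  H_3 = 0.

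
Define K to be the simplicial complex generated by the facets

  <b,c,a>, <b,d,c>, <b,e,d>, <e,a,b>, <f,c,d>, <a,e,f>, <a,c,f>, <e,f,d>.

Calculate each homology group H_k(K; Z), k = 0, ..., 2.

H_0 ≅ Z,  H_1 = 0,  H_2 ≅ Z.

Order the vertices as a < b < c < d < e < f. Listing each simplex with vertices in this order, K has dimension 2 with simplices:

  0-simplices (6): a, b, c, d, e, f
  1-simplices (12): ab, ac, ae, af, bc, bd, be, cd, cf, de, df, ef
  2-simplices (8): abc, abe, acf, aef, bcd, bde, cdf, def

giving chain groups C_0 ≅ Z^6, C_1 ≅ Z^12, C_2 ≅ Z^8.

∂_1: C_1 → C_0 is given by ∂[p,q] = [q] − [p]. For instance
  ∂be = e − b.
This gives a 6×12 integer matrix of rank 5; reducing to Smith normal form yields diagonal entries (1,1,1,1,1).

The boundary map ∂_2: C_2 → C_1 acts by ∂[p,q,r] = [q,r] − [p,r] + [p,q]. For instance
  ∂bcd = cd − bd + bc,
  ∂cdf = df − cf + cd.
This gives a 12×8 integer matrix of rank 7; reducing to Smith normal form yields diagonal entries (1,1,1,1,1,1,1).

Now H_k = ker ∂_k / im ∂_{k+1}, so:

  H_0: rank C_0 − rank ∂_1 = 6 − 5 = 1, and the invariant factors of ∂_1 are all 1, so H_0 ≅ Z.
  H_1: rank ker ∂_1 − rank ∂_2 = (12 − 5) − 7 = 0, and the invariant factors of ∂_2 are all 1, so H_1 ≅ 0.
  H_2: rank ker ∂_2 − rank ∂_3 = (8 − 7) − 0 = 1, and there is no ∂_3, so H_2 ≅ Z.

(K is a triangulation of the 2-sphere S^2.)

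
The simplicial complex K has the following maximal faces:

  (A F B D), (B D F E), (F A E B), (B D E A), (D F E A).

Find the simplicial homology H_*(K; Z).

Fix the vertex order A < B < D < E < F and write every simplex with vertices in increasing order. Then dim K = 3 and the simplices of K are:

  0-simplices (5): A, B, D, E, F
  1-simplices (10): AB, AD, AE, AF, BD, BE, BF, DE, DF, EF
  2-simplices (10): ABD, ABE, ABF, ADE, ADF, AEF, BDE, BDF, BEF, DEF
  3-simplices (5): ABDE, ABDF, ABEF, ADEF, BDEF

Hence C_0 ≅ Z^5, C_1 ≅ Z^10, C_2 ≅ Z^10, C_3 ≅ Z^5.

∂_1: C_1 → C_0 is given by ∂[p,q] = [q] − [p].
This gives a 5×10 integer matrix of rank 4; reducing to Smith normal form yields diagonal entries (1,1,1,1).

∂_2: C_2 → C_1 acts by ∂[p,q,r] = [q,r] − [p,r] + [p,q]. For instance
  ∂BEF = EF − BF + BE,
  ∂ADE = DE − AE + AD.
The 10×10 boundary matrix has rank 6 and Smith normal form diag(1,1,1,1,1,1).

Boundary ∂_3: C_3 → C_2 sends each 3-simplex σ to the alternating sum Σ_i (−1)^i (σ with its i-th vertex removed). For instance
  ∂BDEF = DEF − BEF + BDF − BDE,
  ∂ABEF = BEF − AEF + ABF − ABE.
As a 10×5 matrix over Z this has rank 4, with invariant factors (1,1,1,1).

Now H_k = ker ∂_k / im ∂_{k+1}, so:

  H_0: rank C_0 − rank ∂_1 = 5 − 4 = 1, and the invariant factors of ∂_1 are all 1, so H_0 = Z.
  H_1: rank ker ∂_1 − rank ∂_2 = (10 − 4) − 6 = 0, and the invariant factors of ∂_2 are all 1, so H_1 = 0.
  H_2: rank ker ∂_2 − rank ∂_3 = (10 − 6) − 4 = 0, and the invariant factors of ∂_3 are all 1, so H_2 = 0.
  H_3: rank ker ∂_3 − rank ∂_4 = (5 − 4) − 0 = 1, and there is no ∂_4, so H_3 = Z.

H_0 = Z,  H_1 = 0,  H_2 = 0,  H_3 = Z.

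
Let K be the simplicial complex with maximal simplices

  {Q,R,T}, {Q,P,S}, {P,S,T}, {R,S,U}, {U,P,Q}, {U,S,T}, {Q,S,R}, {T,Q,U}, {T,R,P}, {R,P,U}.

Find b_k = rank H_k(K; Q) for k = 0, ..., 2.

Take the total order P < Q < R < S < T < U on the vertex set. Then K (dimension 2) consists of the simplices:

  0-simplices (6): P, Q, R, S, T, U
  1-simplices (15): PQ, PR, PS, PT, PU, QR, QS, QT, QU, RS, RT, RU, ST, SU, TU
  2-simplices (10): PQS, PQU, PRT, PRU, PST, QRS, QRT, QTU, RSU, STU

Hence C_0 ≅ Z^6, C_1 ≅ Z^15, C_2 ≅ Z^10.

The boundary map ∂_1: C_1 → C_0 is given by ∂[p,q] = [q] − [p]. For instance
  ∂RS = S − R.
The 6×15 boundary matrix has rank 5 and Smith normal form diag(1,1,1,1,1).

∂_2: C_2 → C_1 acts by ∂[p,q,r] = [q,r] − [p,r] + [p,q]. For instance
  ∂PRU = RU − PU + PR,
  ∂PRT = RT − PT + PR.
The resulting 15×10 matrix has rank 10, and its Smith normal form has invariant factors (1,1,1,1,1,1,1,1,1,2).

From H_k ≅ ker(∂_k) / im(∂_{k+1}) we obtain:

  H_0: rank C_0 − rank ∂_1 = 6 − 5 = 1, and the invariant factors of ∂_1 are all 1, so H_0 = Z.
  H_1: rank ker ∂_1 − rank ∂_2 = (15 − 5) − 10 = 0, and ∂_2 has invariant factor 2 > 1, so H_1 = Z_2.
  H_2: rank ker ∂_2 − rank ∂_3 = (10 − 10) − 0 = 0, and there is no ∂_3, so H_2 = 0.

As a check, the Euler characteristic is 6 − 15 + 10 = 1, which agrees with 1 − 0 + 0 = 1.

Hence the Betti numbers are b_0 = 1, b_1 = 0, b_2 = 0.

b_0 = 1, b_1 = 0, b_2 = 0.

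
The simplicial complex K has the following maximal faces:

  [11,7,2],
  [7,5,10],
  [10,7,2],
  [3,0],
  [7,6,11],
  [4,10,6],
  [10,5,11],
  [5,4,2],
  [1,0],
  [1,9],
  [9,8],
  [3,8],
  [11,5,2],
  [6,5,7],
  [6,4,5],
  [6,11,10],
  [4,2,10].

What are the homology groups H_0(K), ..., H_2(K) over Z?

H_0 = Z^2,  H_1 = Z ⊕ Z/2Z,  H_2 = 0.

Take the total order 0 < 1 < 2 < 3 < 4 < 5 < 6 < 7 < 8 < 9 < 10 < 11 on the vertex set. Then K (dimension 2) consists of the simplices:

  0-simplices (12): [0], [1], [2], [3], [4], [5], [6], [7], [8], [9], [10], [11]
  1-simplices (23): (23 of them)
  2-simplices (12): [2,4,5], [2,4,10], [2,5,11], [2,7,10], [2,7,11], [4,5,6], [4,6,10], [5,6,7], [5,7,10], [5,10,11], [6,7,11], [6,10,11]

giving chain groups C_0 ≅ Z^12, C_1 ≅ Z^23, C_2 ≅ Z^12.

∂_1: C_1 → C_0 is given by ∂[p,q] = [q] − [p]. For instance
  ∂[5,6] = [6] − [5].
The 12×23 boundary matrix has rank 10 and Smith normal form diag(1,1,1,1,1,1,1,1,1,1).

∂_2: C_2 → C_1 acts by ∂[p,q,r] = [q,r] − [p,r] + [p,q]. For instance
  ∂[4,5,6] = [5,6] − [4,6] + [4,5],
  ∂[2,4,10] = [4,10] − [2,10] + [2,4].
As a 23×12 matrix over Z this has rank 12, with invariant factors (1,1,1,1,1,1,1,1,1,1,1,2).

Reading off H_k = ker ∂_k / im ∂_{k+1}:

  H_0: rank C_0 − rank ∂_1 = 12 − 10 = 2, and the invariant factors of ∂_1 are all 1, so H_0 ≅ Z^2.
  H_1: rank ker ∂_1 − rank ∂_2 = (23 − 10) − 12 = 1, and ∂_2 has invariant factor 2 > 1, so H_1 ≅ Z ⊕ Z/2Z.
  H_2: rank ker ∂_2 − rank ∂_3 = (12 − 12) − 0 = 0, and there is no ∂_3, so H_2 ≅ 0.

(K is a triangulation of the disjoint union of the circle S^1 and the real projective plane RP^2.)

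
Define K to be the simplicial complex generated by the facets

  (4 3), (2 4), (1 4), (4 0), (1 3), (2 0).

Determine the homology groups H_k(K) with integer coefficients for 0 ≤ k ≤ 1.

H_0 = Z,  H_1 = Z^2.

Fix the vertex order 0 < 1 < 2 < 3 < 4 and write every simplex with vertices in increasing order. Then dim K = 1 and the simplices of K are:

  0-simplices (5): [0], [1], [2], [3], [4]
  1-simplices (6): [0,2], [0,4], [1,3], [1,4], [2,4], [3,4]

so the chain groups are C_0 ≅ Z^5, C_1 ≅ Z^6.

∂_1: C_1 → C_0 sends each edge [p,q] (with p < q) to q − p.
As a 5×6 matrix over Z this has rank 4, with invariant factors (1,1,1,1).

Computing H_k = (kernel of ∂_k) / (image of ∂_{k+1}):

  H_0: rank C_0 − rank ∂_1 = 5 − 4 = 1, and the invariant factors of ∂_1 are all 1, so H_0 = Z.
  H_1: rank ker ∂_1 − rank ∂_2 = (6 − 4) − 0 = 2, and there is no ∂_2, so H_1 = Z^2.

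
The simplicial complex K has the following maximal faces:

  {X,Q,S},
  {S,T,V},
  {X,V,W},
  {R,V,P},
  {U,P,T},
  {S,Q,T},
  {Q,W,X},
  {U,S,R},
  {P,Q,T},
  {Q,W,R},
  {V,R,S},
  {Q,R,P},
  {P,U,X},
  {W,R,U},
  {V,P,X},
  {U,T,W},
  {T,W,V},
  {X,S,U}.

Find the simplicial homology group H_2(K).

H_2 = Z.

Take the total order P < Q < R < S < T < U < V < W < X on the vertex set. Then K (dimension 2) consists of the simplices:

  0-simplices (9): P, Q, R, S, T, U, V, W, X
  1-simplices (27): PQ, PR, PT, PU, PV, PX, QR, QS, QT, QW, QX, RS, RU, RV, RW, ST, SU, SV, SX, TU, TV, TW, UW, UX, VW, VX, WX
  2-simplices (18): PQR, PQT, PRV, PTU, PUX, PVX, QRW, QST, QSX, QWX, RSU, RSV, RUW, STV, SUX, TUW, TVW, VWX

so the chain groups are C_0 ≅ Z^9, C_1 ≅ Z^27, C_2 ≅ Z^18.

The boundary map ∂_1: C_1 → C_0 is given by ∂[p,q] = [q] − [p]. For instance
  ∂SU = U − S.
The resulting 9×27 matrix has rank 8, and its Smith normal form has invariant factors (1,1,1,1,1,1,1,1).

Boundary ∂_2: C_2 → C_1 acts by ∂[p,q,r] = [q,r] − [p,r] + [p,q]. For instance
  ∂VWX = WX − VX + VW,
  ∂PUX = UX − PX + PU.
This gives a 27×18 integer matrix of rank 17; reducing to Smith normal form yields diagonal entries (1,1,1,1,1,1,1,1,1,1,1,1,1,1,1,1,1).

Now H_k = ker ∂_k / im ∂_{k+1}, so:

  H_2: rank ker ∂_2 − rank ∂_3 = (18 − 17) − 0 = 1, and there is no ∂_3, so H_2 ≅ Z.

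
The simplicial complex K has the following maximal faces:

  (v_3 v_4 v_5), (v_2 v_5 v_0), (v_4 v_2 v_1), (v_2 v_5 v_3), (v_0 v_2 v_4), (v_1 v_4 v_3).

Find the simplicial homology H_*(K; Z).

Fix the vertex order v_0 < v_1 < v_2 < v_3 < v_4 < v_5 and write every simplex with vertices in increasing order. Then dim K = 2 and the simplices of K are:

  0-simplices (6): [v_0], [v_1], [v_2], [v_3], [v_4], [v_5]
  1-simplices (12): [v_0,v_2], [v_0,v_4], [v_0,v_5], [v_1,v_2], [v_1,v_3], [v_1,v_4], [v_2,v_3], [v_2,v_4], [v_2,v_5], [v_3,v_4], [v_3,v_5], [v_4,v_5]
  2-simplices (6): [v_0,v_2,v_4], [v_0,v_2,v_5], [v_1,v_2,v_4], [v_1,v_3,v_4], [v_2,v_3,v_5], [v_3,v_4,v_5]

giving chain groups C_0 ≅ Z^6, C_1 ≅ Z^12, C_2 ≅ Z^6.

∂_1: C_1 → C_0 sends each edge [p,q] (with p < q) to q − p.
As a 6×12 matrix over Z this has rank 5, with invariant factors (1,1,1,1,1).

Boundary ∂_2: C_2 → C_1 sends each 2-simplex [p,q,r] to [q,r] − [p,r] + [p,q]. For instance
  ∂[v_3,v_4,v_5] = [v_4,v_5] − [v_3,v_5] + [v_3,v_4],
  ∂[v_1,v_2,v_4] = [v_2,v_4] − [v_1,v_4] + [v_1,v_2].
The 12×6 boundary matrix has rank 6 and Smith normal form diag(1,1,1,1,1,1).

From H_k ≅ ker(∂_k) / im(∂_{k+1}) we obtain:

  H_0: rank C_0 − rank ∂_1 = 6 − 5 = 1, and the invariant factors of ∂_1 are all 1, so H_0 = Z.
  H_1: rank ker ∂_1 − rank ∂_2 = (12 − 5) − 6 = 1, and the invariant factors of ∂_2 are all 1, so H_1 = Z.
  H_2: rank ker ∂_2 − rank ∂_3 = (6 − 6) − 0 = 0, and there is no ∂_3, so H_2 = 0.

H_0 ≅ Z,  H_1 ≅ Z,  H_2 = 0.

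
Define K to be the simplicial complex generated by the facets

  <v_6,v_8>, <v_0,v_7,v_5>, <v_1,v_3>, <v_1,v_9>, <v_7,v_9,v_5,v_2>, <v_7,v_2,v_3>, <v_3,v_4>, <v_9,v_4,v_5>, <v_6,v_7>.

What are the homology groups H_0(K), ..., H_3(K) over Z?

H_0 = Z,  H_1 = Z^2,  H_2 = 0,  H_3 = 0.

Take the total order v_0 < v_1 < v_2 < v_3 < v_4 < v_5 < v_6 < v_7 < v_8 < v_9 on the vertex set. Then K (dimension 3) consists of the simplices:

  0-simplices (10): [v_0], [v_1], [v_2], [v_3], [v_4], [v_5], [v_6], [v_7], [v_8], [v_9]
  1-simplices (17): (17 of them)
  2-simplices (7): [v_0,v_5,v_7], [v_2,v_3,v_7], [v_2,v_5,v_7], [v_2,v_5,v_9], [v_2,v_7,v_9], [v_4,v_5,v_9], [v_5,v_7,v_9]
  3-simplices (1): [v_2,v_5,v_7,v_9]

Hence C_0 ≅ Z^10, C_1 ≅ Z^17, C_2 ≅ Z^7, C_3 ≅ Z^1.

∂_1: C_1 → C_0 is given by ∂[p,q] = [q] − [p].
This gives a 10×17 integer matrix of rank 9; reducing to Smith normal form yields diagonal entries (1,1,1,1,1,1,1,1,1).

Boundary ∂_2: C_2 → C_1 acts by ∂[p,q,r] = [q,r] − [p,r] + [p,q]. For instance
  ∂[v_2,v_5,v_9] = [v_5,v_9] − [v_2,v_9] + [v_2,v_5],
  ∂[v_0,v_5,v_7] = [v_5,v_7] − [v_0,v_7] + [v_0,v_5].
The 17×7 boundary matrix has rank 6 and Smith normal form diag(1,1,1,1,1,1).

∂_3: C_3 → C_2 sends each 3-simplex σ to the alternating sum Σ_i (−1)^i (σ with its i-th vertex removed). For instance
  ∂[v_2,v_5,v_7,v_9] = [v_5,v_7,v_9] − [v_2,v_7,v_9] + [v_2,v_5,v_9] − [v_2,v_5,v_7].
The resulting 7×1 matrix has rank 1, and its Smith normal form has invariant factors (1).

Reading off H_k = ker ∂_k / im ∂_{k+1}:

  H_0: rank C_0 − rank ∂_1 = 10 − 9 = 1, and the invariant factors of ∂_1 are all 1, so H_0 = Z.
  H_1: rank ker ∂_1 − rank ∂_2 = (17 − 9) − 6 = 2, and the invariant factors of ∂_2 are all 1, so H_1 = Z^2.
  H_2: rank ker ∂_2 − rank ∂_3 = (7 − 6) − 1 = 0, and the invariant factors of ∂_3 are all 1, so H_2 = 0.
  H_3: rank ker ∂_3 − rank ∂_4 = (1 − 1) − 0 = 0, and there is no ∂_4, so H_3 = 0.

As a check, the Euler characteristic is 10 − 17 + 7 − 1 = -1, which agrees with 1 − 2 + 0 − 0 = -1.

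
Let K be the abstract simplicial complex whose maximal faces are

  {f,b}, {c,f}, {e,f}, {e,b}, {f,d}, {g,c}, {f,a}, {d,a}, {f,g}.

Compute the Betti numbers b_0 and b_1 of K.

We work with the vertex ordering a < b < c < d < e < f < g. The simplices of K, each written with vertices in increasing order, are:

  0-simplices (7): a, b, c, d, e, f, g
  1-simplices (9): ad, af, be, bf, cf, cg, df, ef, fg

so the chain groups are C_0 ≅ Z^7, C_1 ≅ Z^9.

∂_1: C_1 → C_0 is given by ∂[p,q] = [q] − [p]. For instance
  ∂ef = f − e.
As a 7×9 matrix over Z this has rank 6, with invariant factors (1,1,1,1,1,1).

From H_k ≅ ker(∂_k) / im(∂_{k+1}) we obtain:

  H_0: rank C_0 − rank ∂_1 = 7 − 6 = 1, and the invariant factors of ∂_1 are all 1, so H_0 = Z.
  H_1: rank ker ∂_1 − rank ∂_2 = (9 − 6) − 0 = 3, and there is no ∂_2, so H_1 = Z^3.

Hence the Betti numbers are b_0 = 1, b_1 = 3.

b_0 = 1, b_1 = 3.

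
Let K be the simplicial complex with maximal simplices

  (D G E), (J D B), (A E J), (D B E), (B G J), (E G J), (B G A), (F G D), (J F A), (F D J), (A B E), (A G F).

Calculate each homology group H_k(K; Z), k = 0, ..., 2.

H_0 = Z,  H_1 = Z/2Z,  H_2 = 0.

K has 7 vertices, 18 edges, 12 triangles.
rank ∂_0 = 0, rank ∂_1 = 6 ⇒ b_0 = 7 − 0 − 6 = 1; all invariant factors of ∂_1 are 1 so no torsion. So H_0 ≅ Z.
rank ∂_1 = 6, rank ∂_2 = 12 ⇒ b_1 = 18 − 6 − 12 = 0; ∂_2 has invariant factor(s) [2] giving torsion. So H_1 ≅ Z/2Z.
rank ∂_2 = 12, rank ∂_3 = 0 ⇒ b_2 = 12 − 12 − 0 = 0. So H_2 ≅ 0.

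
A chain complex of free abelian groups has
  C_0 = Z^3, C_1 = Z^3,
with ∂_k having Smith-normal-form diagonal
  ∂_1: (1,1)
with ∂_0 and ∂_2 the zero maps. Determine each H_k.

H_0 ≅ Z,  H_1 ≅ Z.

H_0: b_0 = 3 − 0 − 2 = 1; torsion from ∂_1 factors > 1: none. So H_0 ≅ Z.
H_1: b_1 = 3 − 2 − 0 = 1; torsion from ∂_2 factors > 1: none. So H_1 ≅ Z.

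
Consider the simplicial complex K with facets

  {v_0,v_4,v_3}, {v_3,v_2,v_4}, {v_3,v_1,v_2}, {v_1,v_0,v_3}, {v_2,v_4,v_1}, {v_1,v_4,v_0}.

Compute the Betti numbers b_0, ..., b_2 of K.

b_0 = 1, b_1 = 0, b_2 = 1.

Take the total order v_0 < v_1 < v_2 < v_3 < v_4 on the vertex set. Then K (dimension 2) consists of the simplices:

  0-simplices (5): [v_0], [v_1], [v_2], [v_3], [v_4]
  1-simplices (9): [v_0,v_1], [v_0,v_3], [v_0,v_4], [v_1,v_2], [v_1,v_3], [v_1,v_4], [v_2,v_3], [v_2,v_4], [v_3,v_4]
  2-simplices (6): [v_0,v_1,v_3], [v_0,v_1,v_4], [v_0,v_3,v_4], [v_1,v_2,v_3], [v_1,v_2,v_4], [v_2,v_3,v_4]

so the chain groups are C_0 ≅ Z^5, C_1 ≅ Z^9, C_2 ≅ Z^6.

Boundary ∂_1: C_1 → C_0 is given by ∂[p,q] = [q] − [p].
This gives a 5×9 integer matrix of rank 4; reducing to Smith normal form yields diagonal entries (1,1,1,1).

Boundary ∂_2: C_2 → C_1 acts by ∂[p,q,r] = [q,r] − [p,r] + [p,q]. For instance
  ∂[v_0,v_1,v_4] = [v_1,v_4] − [v_0,v_4] + [v_0,v_1],
  ∂[v_0,v_1,v_3] = [v_1,v_3] − [v_0,v_3] + [v_0,v_1].
This gives a 9×6 integer matrix of rank 5; reducing to Smith normal form yields diagonal entries (1,1,1,1,1).

Now H_k = ker ∂_k / im ∂_{k+1}, so:

  H_0: rank C_0 − rank ∂_1 = 5 − 4 = 1, and the invariant factors of ∂_1 are all 1, so H_0 ≅ Z.
  H_1: rank ker ∂_1 − rank ∂_2 = (9 − 4) − 5 = 0, and the invariant factors of ∂_2 are all 1, so H_1 ≅ 0.
  H_2: rank ker ∂_2 − rank ∂_3 = (6 − 5) − 0 = 1, and there is no ∂_3, so H_2 ≅ Z.

Hence the Betti numbers are b_0 = 1, b_1 = 0, b_2 = 1.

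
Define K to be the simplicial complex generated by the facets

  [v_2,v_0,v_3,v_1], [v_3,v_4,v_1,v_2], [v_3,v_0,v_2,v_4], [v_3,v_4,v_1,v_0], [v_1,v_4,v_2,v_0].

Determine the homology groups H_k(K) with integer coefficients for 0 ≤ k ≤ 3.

K has 5 vertices, 10 edges, 10 triangles, 5 3-simplices.
rank ∂_0 = 0, rank ∂_1 = 4 ⇒ b_0 = 5 − 0 − 4 = 1; all invariant factors of ∂_1 are 1 so no torsion. So H_0 ≅ Z.
rank ∂_1 = 4, rank ∂_2 = 6 ⇒ b_1 = 10 − 4 − 6 = 0; all invariant factors of ∂_2 are 1 so no torsion. So H_1 ≅ 0.
rank ∂_2 = 6, rank ∂_3 = 4 ⇒ b_2 = 10 − 6 − 4 = 0; all invariant factors of ∂_3 are 1 so no torsion. So H_2 ≅ 0.
rank ∂_3 = 4, rank ∂_4 = 0 ⇒ b_3 = 5 − 4 − 0 = 1. So H_3 ≅ Z.

H_0 = Z,  H_1 = 0,  H_2 = 0,  H_3 = Z.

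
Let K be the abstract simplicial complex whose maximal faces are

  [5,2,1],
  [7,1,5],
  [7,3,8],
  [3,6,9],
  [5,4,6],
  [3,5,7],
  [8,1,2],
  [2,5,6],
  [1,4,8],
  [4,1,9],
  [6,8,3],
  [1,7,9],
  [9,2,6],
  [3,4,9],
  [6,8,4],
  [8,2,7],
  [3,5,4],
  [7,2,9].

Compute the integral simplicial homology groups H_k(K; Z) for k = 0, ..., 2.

Order the vertices as 1 < 2 < 3 < 4 < 5 < 6 < 7 < 8 < 9. Listing each simplex with vertices in this order, K has dimension 2 with simplices:

  0-simplices (9): [1], [2], [3], [4], [5], [6], [7], [8], [9]
  1-simplices (27): (27 of them)
  2-simplices (18): [1,2,5], [1,2,8], [1,4,8], [1,4,9], [1,5,7], [1,7,9], [2,5,6], [2,6,9], [2,7,8], [2,7,9], [3,4,5], [3,4,9], [3,5,7], [3,6,8], [3,6,9], [3,7,8], [4,5,6], [4,6,8]

so the chain groups are C_0 ≅ Z^9, C_1 ≅ Z^27, C_2 ≅ Z^18.

∂_1: C_1 → C_0 sends each edge [p,q] (with p < q) to q − p. For instance
  ∂[1,7] = [7] − [1].
As a 9×27 matrix over Z this has rank 8, with invariant factors (1,1,1,1,1,1,1,1).

∂_2: C_2 → C_1 sends each 2-simplex [p,q,r] to [q,r] − [p,r] + [p,q]. For instance
  ∂[3,6,9] = [6,9] − [3,9] + [3,6],
  ∂[1,2,5] = [2,5] − [1,5] + [1,2].
The resulting 27×18 matrix has rank 18, and its Smith normal form has invariant factors (1,1,1,1,1,1,1,1,1,1,1,1,1,1,1,1,1,2).

Computing H_k = (kernel of ∂_k) / (image of ∂_{k+1}):

  H_0: rank C_0 − rank ∂_1 = 9 − 8 = 1, and the invariant factors of ∂_1 are all 1, so H_0 = Z.
  H_1: rank ker ∂_1 − rank ∂_2 = (27 − 8) − 18 = 1, and ∂_2 has invariant factor 2 > 1, so H_1 = Z × Z/2.
  H_2: rank ker ∂_2 − rank ∂_3 = (18 − 18) − 0 = 0, and there is no ∂_3, so H_2 = 0.

H_0 ≅ Z,  H_1 ≅ Z × Z/2,  H_2 = 0.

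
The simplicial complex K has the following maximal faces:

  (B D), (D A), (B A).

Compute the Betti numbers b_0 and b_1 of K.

b_0 = 1, b_1 = 1.

Take the total order A < B < D on the vertex set. Then K (dimension 1) consists of the simplices:

  0-simplices (3): A, B, D
  1-simplices (3): AB, AD, BD

Hence C_0 ≅ Z^3, C_1 ≅ Z^3.

The boundary map ∂_1: C_1 → C_0 is given by ∂[p,q] = [q] − [p].
As a 3×3 matrix over Z this has rank 2, with invariant factors (1,1).

Computing H_k = (kernel of ∂_k) / (image of ∂_{k+1}):

  H_0: rank C_0 − rank ∂_1 = 3 − 2 = 1, and the invariant factors of ∂_1 are all 1, so H_0 ≅ Z.
  H_1: rank ker ∂_1 − rank ∂_2 = (3 − 2) − 0 = 1, and there is no ∂_2, so H_1 ≅ Z.

Hence the Betti numbers are b_0 = 1, b_1 = 1.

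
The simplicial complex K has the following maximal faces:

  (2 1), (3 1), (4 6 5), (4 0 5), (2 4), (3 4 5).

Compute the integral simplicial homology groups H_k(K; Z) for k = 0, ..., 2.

H_0 = Z,  H_1 = Z,  H_2 = 0.

Take the total order 0 < 1 < 2 < 3 < 4 < 5 < 6 on the vertex set. Then K (dimension 2) consists of the simplices:

  0-simplices (7): [0], [1], [2], [3], [4], [5], [6]
  1-simplices (10): [0,4], [0,5], [1,2], [1,3], [2,4], [3,4], [3,5], [4,5], [4,6], [5,6]
  2-simplices (3): [0,4,5], [3,4,5], [4,5,6]

so the chain groups are C_0 ≅ Z^7, C_1 ≅ Z^10, C_2 ≅ Z^3.

∂_1: C_1 → C_0 maps an edge to its endpoints' difference, ∂[p,q] = q − p.
The resulting 7×10 matrix has rank 6, and its Smith normal form has invariant factors (1,1,1,1,1,1).

Boundary ∂_2: C_2 → C_1 acts by ∂[p,q,r] = [q,r] − [p,r] + [p,q]. For instance
  ∂[3,4,5] = [4,5] − [3,5] + [3,4],
  ∂[0,4,5] = [4,5] − [0,5] + [0,4].
As a 10×3 matrix over Z this has rank 3, with invariant factors (1,1,1).

Now H_k = ker ∂_k / im ∂_{k+1}, so:

  H_0: rank C_0 − rank ∂_1 = 7 − 6 = 1, and the invariant factors of ∂_1 are all 1, so H_0 ≅ Z.
  H_1: rank ker ∂_1 − rank ∂_2 = (10 − 6) − 3 = 1, and the invariant factors of ∂_2 are all 1, so H_1 ≅ Z.
  H_2: rank ker ∂_2 − rank ∂_3 = (3 − 3) − 0 = 0, and there is no ∂_3, so H_2 ≅ 0.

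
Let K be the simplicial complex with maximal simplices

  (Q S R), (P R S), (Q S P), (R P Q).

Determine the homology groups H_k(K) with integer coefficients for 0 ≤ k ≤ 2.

We work with the vertex ordering P < Q < R < S. The simplices of K, each written with vertices in increasing order, are:

  0-simplices (4): P, Q, R, S
  1-simplices (6): PQ, PR, PS, QR, QS, RS
  2-simplices (4): PQR, PQS, PRS, QRS

giving chain groups C_0 ≅ Z^4, C_1 ≅ Z^6, C_2 ≅ Z^4.

Boundary ∂_1: C_1 → C_0 is given by ∂[p,q] = [q] − [p]. For instance
  ∂QS = S − Q.
This gives a 4×6 integer matrix of rank 3; reducing to Smith normal form yields diagonal entries (1,1,1).

∂_2: C_2 → C_1 sends each 2-simplex [p,q,r] to [q,r] − [p,r] + [p,q]. For instance
  ∂QRS = RS − QS + QR,
  ∂PQR = QR − PR + PQ.
The 6×4 boundary matrix has rank 3 and Smith normal form diag(1,1,1).

Computing H_k = (kernel of ∂_k) / (image of ∂_{k+1}):

  H_0: rank C_0 − rank ∂_1 = 4 − 3 = 1, and the invariant factors of ∂_1 are all 1, so H_0 ≅ Z.
  H_1: rank ker ∂_1 − rank ∂_2 = (6 − 3) − 3 = 0, and the invariant factors of ∂_2 are all 1, so H_1 ≅ 0.
  H_2: rank ker ∂_2 − rank ∂_3 = (4 − 3) − 0 = 1, and there is no ∂_3, so H_2 ≅ Z.

As a check, the Euler characteristic is 4 − 6 + 4 = 2, which agrees with 1 − 0 + 1 = 2.

H_0 ≅ Z,  H_1 = 0,  H_2 ≅ Z.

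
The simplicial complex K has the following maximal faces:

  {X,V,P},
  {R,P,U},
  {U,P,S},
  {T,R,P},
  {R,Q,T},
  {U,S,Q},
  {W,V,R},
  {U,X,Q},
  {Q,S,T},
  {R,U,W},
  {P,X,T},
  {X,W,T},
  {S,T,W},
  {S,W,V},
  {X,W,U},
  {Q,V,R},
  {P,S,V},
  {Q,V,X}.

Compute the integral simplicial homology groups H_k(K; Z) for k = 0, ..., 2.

H_0 = Z,  H_1 = Z^2,  H_2 = Z.

Order the vertices as P < Q < R < S < T < U < V < W < X. Listing each simplex with vertices in this order, K has dimension 2 with simplices:

  0-simplices (9): P, Q, R, S, T, U, V, W, X
  1-simplices (27): PR, PS, PT, PU, PV, PX, QR, QS, QT, QU, QV, QX, RT, RU, RV, RW, ST, SU, SV, SW, TW, TX, UW, UX, VW, VX, WX
  2-simplices (18): PRT, PRU, PSU, PSV, PTX, PVX, QRT, QRV, QST, QSU, QUX, QVX, RUW, RVW, STW, SVW, TWX, UWX

so the chain groups are C_0 ≅ Z^9, C_1 ≅ Z^27, C_2 ≅ Z^18.

∂_1: C_1 → C_0 sends each edge [p,q] (with p < q) to q − p.
The resulting 9×27 matrix has rank 8, and its Smith normal form has invariant factors (1,1,1,1,1,1,1,1).

The boundary map ∂_2: C_2 → C_1 maps a triangle to the signed sum of its edges. For instance
  ∂PSV = SV − PV + PS,
  ∂PRT = RT − PT + PR.
The resulting 27×18 matrix has rank 17, and its Smith normal form has invariant factors (1,1,1,1,1,1,1,1,1,1,1,1,1,1,1,1,1).

From H_k ≅ ker(∂_k) / im(∂_{k+1}) we obtain:

  H_0: rank C_0 − rank ∂_1 = 9 − 8 = 1, and the invariant factors of ∂_1 are all 1, so H_0 = Z.
  H_1: rank ker ∂_1 − rank ∂_2 = (27 − 8) − 17 = 2, and the invariant factors of ∂_2 are all 1, so H_1 = Z^2.
  H_2: rank ker ∂_2 − rank ∂_3 = (18 − 17) − 0 = 1, and there is no ∂_3, so H_2 = Z.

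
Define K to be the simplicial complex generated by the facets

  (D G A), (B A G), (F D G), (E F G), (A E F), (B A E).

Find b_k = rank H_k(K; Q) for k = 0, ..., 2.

We work with the vertex ordering A < B < D < E < F < G. The simplices of K, each written with vertices in increasing order, are:

  0-simplices (6): A, B, D, E, F, G
  1-simplices (12): AB, AD, AE, AF, AG, BE, BG, DF, DG, EF, EG, FG
  2-simplices (6): ABE, ABG, ADG, AEF, DFG, EFG

so the chain groups are C_0 ≅ Z^6, C_1 ≅ Z^12, C_2 ≅ Z^6.

The boundary map ∂_1: C_1 → C_0 maps an edge to its endpoints' difference, ∂[p,q] = q − p. For instance
  ∂BE = E − B.
The resulting 6×12 matrix has rank 5, and its Smith normal form has invariant factors (1,1,1,1,1).

Boundary ∂_2: C_2 → C_1 acts by ∂[p,q,r] = [q,r] − [p,r] + [p,q]. For instance
  ∂DFG = FG − DG + DF,
  ∂ABE = BE − AE + AB.
The 12×6 boundary matrix has rank 6 and Smith normal form diag(1,1,1,1,1,1).

Reading off H_k = ker ∂_k / im ∂_{k+1}:

  H_0: rank C_0 − rank ∂_1 = 6 − 5 = 1, and the invariant factors of ∂_1 are all 1, so H_0 ≅ Z.
  H_1: rank ker ∂_1 − rank ∂_2 = (12 − 5) − 6 = 1, and the invariant factors of ∂_2 are all 1, so H_1 ≅ Z.
  H_2: rank ker ∂_2 − rank ∂_3 = (6 − 6) − 0 = 0, and there is no ∂_3, so H_2 ≅ 0.

Hence the Betti numbers are b_0 = 1, b_1 = 1, b_2 = 0.

b_0 = 1, b_1 = 1, b_2 = 0.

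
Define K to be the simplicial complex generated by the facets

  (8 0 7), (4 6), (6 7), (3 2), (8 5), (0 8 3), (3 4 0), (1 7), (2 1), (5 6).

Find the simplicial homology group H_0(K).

H_0 ≅ Z.

Fix the vertex order 0 < 1 < 2 < 3 < 4 < 5 < 6 < 7 < 8 and write every simplex with vertices in increasing order. Then dim K = 2 and the simplices of K are:

  0-simplices (9): [0], [1], [2], [3], [4], [5], [6], [7], [8]
  1-simplices (14): [0,3], [0,4], [0,7], [0,8], [1,2], [1,7], [2,3], [3,4], [3,8], [4,6], [5,6], [5,8], [6,7], [7,8]
  2-simplices (3): [0,3,4], [0,3,8], [0,7,8]

Hence C_0 ≅ Z^9, C_1 ≅ Z^14, C_2 ≅ Z^3.

The boundary map ∂_1: C_1 → C_0 is given by ∂[p,q] = [q] − [p]. For instance
  ∂[0,3] = [3] − [0].
This gives a 9×14 integer matrix of rank 8; reducing to Smith normal form yields diagonal entries (1,1,1,1,1,1,1,1).

Boundary ∂_2: C_2 → C_1 acts by ∂[p,q,r] = [q,r] − [p,r] + [p,q]. For instance
  ∂[0,7,8] = [7,8] − [0,8] + [0,7],
  ∂[0,3,4] = [3,4] − [0,4] + [0,3].
This gives a 14×3 integer matrix of rank 3; reducing to Smith normal form yields diagonal entries (1,1,1).

Now H_k = ker ∂_k / im ∂_{k+1}, so:

  H_0: rank C_0 − rank ∂_1 = 9 − 8 = 1, and the invariant factors of ∂_1 are all 1, so H_0 ≅ Z.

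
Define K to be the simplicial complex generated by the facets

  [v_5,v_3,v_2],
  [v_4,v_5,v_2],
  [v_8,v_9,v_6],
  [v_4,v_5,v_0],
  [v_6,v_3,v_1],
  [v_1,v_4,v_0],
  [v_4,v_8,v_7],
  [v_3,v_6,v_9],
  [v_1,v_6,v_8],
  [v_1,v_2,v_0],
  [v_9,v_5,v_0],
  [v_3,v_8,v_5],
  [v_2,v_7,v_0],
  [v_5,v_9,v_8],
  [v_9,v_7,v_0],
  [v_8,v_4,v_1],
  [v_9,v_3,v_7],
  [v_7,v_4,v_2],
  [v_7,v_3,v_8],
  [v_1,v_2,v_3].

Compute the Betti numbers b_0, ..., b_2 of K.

Order the vertices as v_0 < v_1 < v_2 < v_3 < v_4 < v_5 < v_6 < v_7 < v_8 < v_9. Listing each simplex with vertices in this order, K has dimension 2 with simplices:

  0-simplices (10): [v_0], [v_1], [v_2], [v_3], [v_4], [v_5], [v_6], [v_7], [v_8], [v_9]
  1-simplices (30): (30 of them)
  2-simplices (20): (20 of them)

so the chain groups are C_0 ≅ Z^10, C_1 ≅ Z^30, C_2 ≅ Z^20.

The boundary map ∂_1: C_1 → C_0 maps an edge to its endpoints' difference, ∂[p,q] = q − p. For instance
  ∂[v_3,v_9] = [v_9] − [v_3].
As a 10×30 matrix over Z this has rank 9, with invariant factors (1,1,1,1,1,1,1,1,1).

The boundary map ∂_2: C_2 → C_1 sends each 2-simplex [p,q,r] to [q,r] − [p,r] + [p,q]. For instance
  ∂[v_0,v_7,v_9] = [v_7,v_9] − [v_0,v_9] + [v_0,v_7],
  ∂[v_2,v_4,v_7] = [v_4,v_7] − [v_2,v_7] + [v_2,v_4].
This gives a 30×20 integer matrix of rank 20; reducing to Smith normal form yields diagonal entries (1,1,1,1,1,1,1,1,1,1,1,1,1,1,1,1,1,1,1,2).

Now H_k = ker ∂_k / im ∂_{k+1}, so:

  H_0: rank C_0 − rank ∂_1 = 10 − 9 = 1, and the invariant factors of ∂_1 are all 1, so H_0 = Z.
  H_1: rank ker ∂_1 − rank ∂_2 = (30 − 9) − 20 = 1, and ∂_2 has invariant factor 2 > 1, so H_1 = Z × Z/2.
  H_2: rank ker ∂_2 − rank ∂_3 = (20 − 20) − 0 = 0, and there is no ∂_3, so H_2 = 0.

Hence the Betti numbers are b_0 = 1, b_1 = 1, b_2 = 0.

b_0 = 1, b_1 = 1, b_2 = 0.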